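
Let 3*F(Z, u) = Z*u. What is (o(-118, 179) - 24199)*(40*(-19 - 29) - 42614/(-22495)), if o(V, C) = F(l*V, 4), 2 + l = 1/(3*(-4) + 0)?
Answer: 842719408366/18405 ≈ 4.5788e+7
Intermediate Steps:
l = -25/12 (l = -2 + 1/(3*(-4) + 0) = -2 + 1/(-12 + 0) = -2 + 1/(-12) = -2 - 1/12 = -25/12 ≈ -2.0833)
F(Z, u) = Z*u/3 (F(Z, u) = (Z*u)/3 = Z*u/3)
o(V, C) = -25*V/9 (o(V, C) = (⅓)*(-25*V/12)*4 = -25*V/9)
(o(-118, 179) - 24199)*(40*(-19 - 29) - 42614/(-22495)) = (-25/9*(-118) - 24199)*(40*(-19 - 29) - 42614/(-22495)) = (2950/9 - 24199)*(40*(-48) - 42614*(-1/22495)) = -214841*(-1920 + 3874/2045)/9 = -214841/9*(-3922526/2045) = 842719408366/18405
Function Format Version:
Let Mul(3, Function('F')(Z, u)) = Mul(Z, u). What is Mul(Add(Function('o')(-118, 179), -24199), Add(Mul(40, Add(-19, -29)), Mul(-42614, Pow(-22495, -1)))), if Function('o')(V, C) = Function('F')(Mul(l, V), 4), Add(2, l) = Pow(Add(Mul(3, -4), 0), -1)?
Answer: Rational(842719408366, 18405) ≈ 4.5788e+7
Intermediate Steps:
l = Rational(-25, 12) (l = Add(-2, Pow(Add(Mul(3, -4), 0), -1)) = Add(-2, Pow(Add(-12, 0), -1)) = Add(-2, Pow(-12, -1)) = Add(-2, Rational(-1, 12)) = Rational(-25, 12) ≈ -2.0833)
Function('F')(Z, u) = Mul(Rational(1, 3), Z, u) (Function('F')(Z, u) = Mul(Rational(1, 3), Mul(Z, u)) = Mul(Rational(1, 3), Z, u))
Function('o')(V, C) = Mul(Rational(-25, 9), V) (Function('o')(V, C) = Mul(Rational(1, 3), Mul(Rational(-25, 12), V), 4) = Mul(Rational(-25, 9), V))
Mul(Add(Function('o')(-118, 179), -24199), Add(Mul(40, Add(-19, -29)), Mul(-42614, Pow(-22495, -1)))) = Mul(Add(Mul(Rational(-25, 9), -118), -24199), Add(Mul(40, Add(-19, -29)), Mul(-42614, Pow(-22495, -1)))) = Mul(Add(Rational(2950, 9), -24199), Add(Mul(40, -48), Mul(-42614, Rational(-1, 22495)))) = Mul(Rational(-214841, 9), Add(-1920, Rational(3874, 2045))) = Mul(Rational(-214841, 9), Rational(-3922526, 2045)) = Rational(842719408366, 18405)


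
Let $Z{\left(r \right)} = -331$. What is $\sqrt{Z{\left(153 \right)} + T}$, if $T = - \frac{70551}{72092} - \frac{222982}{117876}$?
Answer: $\frac{i \sqrt{83921477955375819}}{15854322} \approx 18.272 i$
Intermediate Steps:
$T = - \frac{91013015}{31708644}$ ($T = \left(-70551\right) \frac{1}{72092} - \frac{111491}{58938} = - \frac{1053}{1076} - \frac{111491}{58938} = - \frac{91013015}{31708644} \approx -2.8703$)
$\sqrt{Z{\left(153 \right)} + T} = \sqrt{-331 - \frac{91013015}{31708644}} = \sqrt{- \frac{10586574179}{31708644}} = \frac{i \sqrt{83921477955375819}}{15854322}$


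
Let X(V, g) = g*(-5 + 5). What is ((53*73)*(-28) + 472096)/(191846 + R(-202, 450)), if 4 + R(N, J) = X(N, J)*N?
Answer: 181882/95921 ≈ 1.8962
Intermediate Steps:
X(V, g) = 0 (X(V, g) = g*0 = 0)
R(N, J) = -4 (R(N, J) = -4 + 0*N = -4 + 0 = -4)
((53*73)*(-28) + 472096)/(191846 + R(-202, 450)) = ((53*73)*(-28) + 472096)/(191846 - 4) = (3869*(-28) + 472096)/191842 = (-108332 + 472096)*(1/191842) = 363764*(1/191842) = 181882/95921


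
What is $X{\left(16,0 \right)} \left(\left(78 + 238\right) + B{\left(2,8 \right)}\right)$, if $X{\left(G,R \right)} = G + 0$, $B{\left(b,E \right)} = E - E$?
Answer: $5056$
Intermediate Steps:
$B{\left(b,E \right)} = 0$
$X{\left(G,R \right)} = G$
$X{\left(16,0 \right)} \left(\left(78 + 238\right) + B{\left(2,8 \right)}\right) = 16 \left(\left(78 + 238\right) + 0\right) = 16 \left(316 + 0\right) = 16 \cdot 316 = 5056$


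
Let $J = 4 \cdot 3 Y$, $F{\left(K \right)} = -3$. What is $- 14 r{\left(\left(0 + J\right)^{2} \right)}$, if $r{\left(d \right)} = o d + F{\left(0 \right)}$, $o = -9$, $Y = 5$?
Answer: $453642$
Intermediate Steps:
$J = 60$ ($J = 4 \cdot 3 \cdot 5 = 12 \cdot 5 = 60$)
$r{\left(d \right)} = -3 - 9 d$ ($r{\left(d \right)} = - 9 d - 3 = -3 - 9 d$)
$- 14 r{\left(\left(0 + J\right)^{2} \right)} = - 14 \left(-3 - 9 \left(0 + 60\right)^{2}\right) = - 14 \left(-3 - 9 \cdot 60^{2}\right) = - 14 \left(-3 - 32400\right) = \left(-14\right) \left(-32403\right) = 453642$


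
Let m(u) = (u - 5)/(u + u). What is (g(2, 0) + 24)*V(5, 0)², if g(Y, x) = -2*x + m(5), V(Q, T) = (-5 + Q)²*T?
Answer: 0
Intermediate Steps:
V(Q, T) = T*(-5 + Q)²
m(u) = (-5 + u)/(2*u) (m(u) = (-5 + u)/((2*u)) = (-5 + u)*(1/(2*u)) = (-5 + u)/(2*u))
g(Y, x) = -2*x (g(Y, x) = -2*x + (½)*(-5 + 5)/5 = -2*x + (½)*(⅕)*0 = -2*x + 0 = -2*x)
(g(2, 0) + 24)*V(5, 0)² = (-2*0 + 24)*(0*(-5 + 5)²)² = (0 + 24)*(0*0²)² = 24*(0*0)² = 24*0² = 24*0 = 0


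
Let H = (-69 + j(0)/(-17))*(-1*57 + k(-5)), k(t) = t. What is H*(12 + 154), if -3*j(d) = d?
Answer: 710148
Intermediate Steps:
j(d) = -d/3
H = 4278 (H = (-69 - ⅓*0/(-17))*(-1*57 - 5) = (-69 + 0*(-1/17))*(-57 - 5) = (-69 + 0)*(-62) = -69*(-62) = 4278)
H*(12 + 154) = 4278*(12 + 154) = 4278*166 = 710148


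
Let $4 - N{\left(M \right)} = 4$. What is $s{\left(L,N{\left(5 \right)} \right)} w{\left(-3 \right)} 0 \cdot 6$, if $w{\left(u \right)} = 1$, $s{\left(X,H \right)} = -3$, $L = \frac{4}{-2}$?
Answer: $0$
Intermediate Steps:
$N{\left(M \right)} = 0$ ($N{\left(M \right)} = 4 - 4 = 0$)
$L = -2$ ($L = 4 \left(- \frac{1}{2}\right) = -2$)
$s{\left(L,N{\left(5 \right)} \right)} w{\left(-3 \right)} 0 \cdot 6 = \left(-3\right) 1 \cdot 0 \cdot 6 = \left(-3\right) 0 = 0$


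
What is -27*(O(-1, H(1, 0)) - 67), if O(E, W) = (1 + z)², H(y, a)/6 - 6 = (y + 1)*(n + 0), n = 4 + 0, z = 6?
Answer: 486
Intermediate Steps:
n = 4
H(y, a) = 60 + 24*y (H(y, a) = 36 + 6*((y + 1)*(4 + 0)) = 36 + 6*((1 + y)*4) = 36 + 6*(4 + 4*y) = 36 + (24 + 24*y) = 60 + 24*y)
O(E, W) = 49 (O(E, W) = (1 + 6)² = 7² = 49)
-27*(O(-1, H(1, 0)) - 67) = -27*(49 - 67) = -27*(-18) = 486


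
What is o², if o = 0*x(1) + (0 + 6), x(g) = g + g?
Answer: 36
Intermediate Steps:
x(g) = 2*g
o = 6 (o = 0*(2*1) + (0 + 6) = 0*2 + 6 = 0 + 6 = 6)
o² = 6² = 36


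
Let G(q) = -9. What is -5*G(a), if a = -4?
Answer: 45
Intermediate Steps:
-5*G(a) = -5*(-9) = 45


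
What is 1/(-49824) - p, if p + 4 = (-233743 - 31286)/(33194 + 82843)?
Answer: 4036710979/642380832 ≈ 6.2840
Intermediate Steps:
p = -243059/38679 (p = -4 + (-233743 - 31286)/(33194 + 82843) = -4 - 265029/116037 = -4 - 265029*1/116037 = -4 - 88343/38679 = -243059/38679 ≈ -6.2840)
1/(-49824) - p = 1/(-49824) - 1*(-243059/38679) = -1/49824 + 243059/38679 = 4036710979/642380832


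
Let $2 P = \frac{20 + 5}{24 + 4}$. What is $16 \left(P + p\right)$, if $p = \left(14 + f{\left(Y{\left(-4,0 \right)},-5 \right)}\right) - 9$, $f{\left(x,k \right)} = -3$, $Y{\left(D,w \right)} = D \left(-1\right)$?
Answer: $\frac{274}{7} \approx 39.143$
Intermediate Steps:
$Y{\left(D,w \right)} = - D$
$P = \frac{25}{56}$ ($P = \frac{\left(20 + 5\right) \frac{1}{24 + 4}}{2} = \frac{25 \cdot \frac{1}{28}}{2} = \frac{1}{2} \cdot \frac{25}{28} = \frac{25}{56} \approx 0.44643$)
$p = 2$ ($p = \left(14 - 3\right) - 9 = 11 - 9 = 2$)
$16 \left(P + p\right) = 16 \left(\frac{25}{56} + 2\right) = 16 \cdot \frac{137}{56} = \frac{274}{7}$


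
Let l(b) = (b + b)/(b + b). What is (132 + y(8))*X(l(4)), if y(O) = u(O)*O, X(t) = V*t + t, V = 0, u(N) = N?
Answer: 196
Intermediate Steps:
l(b) = 1 (l(b) = (2*b)/((2*b)) = (2*b)*(1/(2*b)) = 1)
X(t) = t (X(t) = 0*t + t = 0 + t = t)
y(O) = O² (y(O) = O*O = O²)
(132 + y(8))*X(l(4)) = (132 + 8²)*1 = (132 + 64)*1 = 196*1 = 196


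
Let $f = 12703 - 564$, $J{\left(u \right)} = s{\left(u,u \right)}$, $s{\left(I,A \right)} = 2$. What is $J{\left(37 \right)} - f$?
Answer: $-12137$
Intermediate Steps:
$J{\left(u \right)} = 2$
$f = 12139$
$J{\left(37 \right)} - f = 2 - 12139 = -12137$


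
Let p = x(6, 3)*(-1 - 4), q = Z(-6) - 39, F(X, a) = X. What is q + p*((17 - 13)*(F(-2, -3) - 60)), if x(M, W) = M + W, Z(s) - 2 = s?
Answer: 11117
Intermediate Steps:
Z(s) = 2 + s
q = -43 (q = (2 - 6) - 39 = -4 - 39 = -43)
p = -45 (p = (6 + 3)*(-1 - 4) = 9*(-5) = -45)
q + p*((17 - 13)*(F(-2, -3) - 60)) = -43 - 45*(17 - 13)*(-2 - 60) = -43 - 180*(-62) = -43 - 45*(-248) = -43 + 11160 = 11117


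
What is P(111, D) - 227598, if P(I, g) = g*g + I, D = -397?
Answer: -69878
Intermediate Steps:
P(I, g) = I + g**2 (P(I, g) = g**2 + I = I + g**2)
P(111, D) - 227598 = (111 + (-397)**2) - 227598 = (111 + 157609) - 227598 = 157720 - 227598 = -69878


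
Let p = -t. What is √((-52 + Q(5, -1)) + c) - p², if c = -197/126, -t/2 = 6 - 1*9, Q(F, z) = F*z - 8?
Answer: -36 + I*√117418/42 ≈ -36.0 + 8.1586*I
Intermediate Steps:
Q(F, z) = -8 + F*z
t = 6 (t = -2*(6 - 1*9) = -2*(6 - 9) = -2*(-3) = 6)
c = -197/126 (c = -197*1/126 = -197/126 ≈ -1.5635)
p = -6 (p = -1*6 = -6)
√((-52 + Q(5, -1)) + c) - p² = √((-52 + (-8 + 5*(-1))) - 197/126) - 1*(-6)² = √((-52 + (-8 - 5)) - 197/126) - 1*36 = √((-52 - 13) - 197/126) - 36 = √(-65 - 197/126) - 36 = √(-8387/126) - 36 = I*√117418/42 - 36 = -36 + I*√117418/42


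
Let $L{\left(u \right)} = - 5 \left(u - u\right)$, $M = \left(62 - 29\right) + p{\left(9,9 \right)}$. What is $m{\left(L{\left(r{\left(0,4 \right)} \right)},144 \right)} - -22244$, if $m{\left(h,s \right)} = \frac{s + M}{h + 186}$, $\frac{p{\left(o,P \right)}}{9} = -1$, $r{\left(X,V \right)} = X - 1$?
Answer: $\frac{689592}{31} \approx 22245.0$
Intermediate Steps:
$r{\left(X,V \right)} = -1 + X$ ($r{\left(X,V \right)} = X - 1 = -1 + X$)
$p{\left(o,P \right)} = -9$ ($p{\left(o,P \right)} = 9 \left(-1\right) = -9$)
$M = 24$ ($M = \left(62 - 29\right) - 9 = 33 - 9 = 24$)
$L{\left(u \right)} = 0$ ($L{\left(u \right)} = \left(-5\right) 0 = 0$)
$m{\left(h,s \right)} = \frac{24 + s}{186 + h}$ ($m{\left(h,s \right)} = \frac{s + 24}{h + 186} = \frac{24 + s}{186 + h}$)
$m{\left(L{\left(r{\left(0,4 \right)} \right)},144 \right)} - -22244 = \frac{24 + 144}{186 + 0} - -22244 = \frac{1}{186} \cdot 168 + 22244 = \frac{28}{31} + 22244 = \frac{689592}{31}$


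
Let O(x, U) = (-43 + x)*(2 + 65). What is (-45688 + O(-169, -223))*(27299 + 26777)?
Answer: -3238719792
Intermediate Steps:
O(x, U) = -2881 + 67*x (O(x, U) = (-43 + x)*67 = -2881 + 67*x)
(-45688 + O(-169, -223))*(27299 + 26777) = (-45688 + (-2881 + 67*(-169)))*(27299 + 26777) = (-45688 + (-2881 - 11323))*54076 = (-45688 - 14204)*54076 = -59892*54076 = -3238719792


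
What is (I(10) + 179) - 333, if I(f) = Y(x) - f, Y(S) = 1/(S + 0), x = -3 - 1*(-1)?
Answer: -329/2 ≈ -164.50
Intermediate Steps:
x = -2 (x = -3 + 1 = -2)
Y(S) = 1/S
I(f) = -1/2 - f (I(f) = 1/(-2) - f = -1/2 - f)
(I(10) + 179) - 333 = ((-1/2 - 1*10) + 179) - 333 = ((-1/2 - 10) + 179) - 333 = (-21/2 + 179) - 333 = 337/2 - 333 = -329/2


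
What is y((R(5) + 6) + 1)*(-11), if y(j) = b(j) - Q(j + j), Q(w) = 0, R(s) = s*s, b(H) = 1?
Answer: -11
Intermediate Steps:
R(s) = s**2
y(j) = 1 (y(j) = 1 - 1*0 = 1 + 0 = 1)
y((R(5) + 6) + 1)*(-11) = 1*(-11) = -11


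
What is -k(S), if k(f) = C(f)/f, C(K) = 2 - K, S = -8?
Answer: 5/4 ≈ 1.2500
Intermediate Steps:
k(f) = (2 - f)/f
-k(S) = -(2 - 1*(-8))/(-8) = -(-1)*(2 + 8)/8 = -(-1)*10/8 = -1*(-5/4) = 5/4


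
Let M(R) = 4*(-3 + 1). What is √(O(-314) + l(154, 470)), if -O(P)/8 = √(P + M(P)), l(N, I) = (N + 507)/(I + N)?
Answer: √(25779 - 194688*I*√322)/156 ≈ 8.5035 - 8.441*I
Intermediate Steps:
M(R) = -8 (M(R) = 4*(-2) = -8)
l(N, I) = (507 + N)/(I + N)
O(P) = -8*√(-8 + P) (O(P) = -8*√(P - 8) = -8*√(-8 + P))
√(O(-314) + l(154, 470)) = √(-8*√(-8 - 314) + (507 + 154)/(470 + 154)) = √(-8*I*√322 + 661/624) = √(661/624 - 8*I*√322)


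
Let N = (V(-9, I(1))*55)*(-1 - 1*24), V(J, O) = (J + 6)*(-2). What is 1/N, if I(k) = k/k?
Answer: -1/8250 ≈ -0.00012121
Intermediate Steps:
I(k) = 1
V(J, O) = -12 - 2*J (V(J, O) = (6 + J)*(-2) = -12 - 2*J)
N = -8250 (N = ((-12 - 2*(-9))*55)*(-1 - 1*24) = ((-12 + 18)*55)*(-1 - 24) = (6*55)*(-25) = 330*(-25) = -8250)
1/N = 1/(-8250) = -1/8250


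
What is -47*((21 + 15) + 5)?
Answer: -1927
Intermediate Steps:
-47*((21 + 15) + 5) = -47*(36 + 5) = -47*41 = -1927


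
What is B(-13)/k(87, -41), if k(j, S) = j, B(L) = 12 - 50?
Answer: -38/87 ≈ -0.43678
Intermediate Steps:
B(L) = -38
B(-13)/k(87, -41) = -38/87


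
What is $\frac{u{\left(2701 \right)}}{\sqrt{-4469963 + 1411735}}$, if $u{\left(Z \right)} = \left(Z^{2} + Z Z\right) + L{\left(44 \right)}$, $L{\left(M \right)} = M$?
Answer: $- \frac{7295423 i \sqrt{764557}}{764557} \approx - 8343.5 i$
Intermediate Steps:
$u{\left(Z \right)} = 44 + 2 Z^{2}$ ($u{\left(Z \right)} = \left(Z^{2} + Z Z\right) + 44 = \left(Z^{2} + Z^{2}\right) + 44 = 2 Z^{2} + 44 = 44 + 2 Z^{2}$)
$\frac{u{\left(2701 \right)}}{\sqrt{-4469963 + 1411735}} = \frac{44 + 2 \cdot 2701^{2}}{\sqrt{-4469963 + 1411735}} = \frac{44 + 2 \cdot 7295401}{\sqrt{-3058228}} = \frac{44 + 14590802}{2 i \sqrt{764557}} = 14590846 \left(- \frac{i \sqrt{764557}}{1529114}\right) = - \frac{7295423 i \sqrt{764557}}{764557}$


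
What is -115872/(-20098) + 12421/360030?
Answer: 20983516709/3617941470 ≈ 5.7999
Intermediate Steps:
-115872/(-20098) + 12421/360030 = -115872*(-1/20098) + 12421*(1/360030) = 57936/10049 + 12421/360030 = 20983516709/3617941470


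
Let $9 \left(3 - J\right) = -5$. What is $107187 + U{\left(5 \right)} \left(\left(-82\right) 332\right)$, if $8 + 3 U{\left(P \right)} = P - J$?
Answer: $\frac{4500265}{27} \approx 1.6668 \cdot 10^{5}$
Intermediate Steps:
$J = \frac{32}{9}$ ($J = 3 - - \frac{5}{9} = 3 + \frac{5}{9} = \frac{32}{9} \approx 3.5556$)
$U{\left(P \right)} = - \frac{104}{27} + \frac{P}{3}$ ($U{\left(P \right)} = - \frac{8}{3} + \frac{P - \frac{32}{9}}{3} = - \frac{8}{3} + \frac{- \frac{32}{9} + P}{3} = - \frac{8}{3} + \left(- \frac{32}{27} + \frac{P}{3}\right) = - \frac{104}{27} + \frac{P}{3}$)
$107187 + U{\left(5 \right)} \left(\left(-82\right) 332\right) = 107187 + \left(- \frac{104}{27} + \frac{1}{3} \cdot 5\right) \left(\left(-82\right) 332\right) = 107187 + \left(- \frac{104}{27} + \frac{5}{3}\right) \left(-27224\right) = 107187 - - \frac{1606216}{27} = 107187 + \frac{1606216}{27} = \frac{4500265}{27}$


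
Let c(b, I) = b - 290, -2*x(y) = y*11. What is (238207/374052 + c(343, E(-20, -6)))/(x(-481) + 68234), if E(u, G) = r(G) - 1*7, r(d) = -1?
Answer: 20062963/26512618734 ≈ 0.00075673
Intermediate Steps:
x(y) = -11*y/2 (x(y) = -y*11/2 = -11*y/2)
E(u, G) = -8 (E(u, G) = -1 - 1*7 = -1 - 7 = -8)
c(b, I) = -290 + b
(238207/374052 + c(343, E(-20, -6)))/(x(-481) + 68234) = (238207/374052 + (-290 + 343))/(-11/2*(-481) + 68234) = (238207*(1/374052) + 53)/(5291/2 + 68234) = (238207/374052 + 53)/(141759/2) = (20062963/374052)*(2/141759) = 20062963/26512618734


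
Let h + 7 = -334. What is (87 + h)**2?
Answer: 64516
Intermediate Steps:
h = -341 (h = -7 - 334 = -341)
(87 + h)**2 = (87 - 341)**2 = (-254)**2 = 64516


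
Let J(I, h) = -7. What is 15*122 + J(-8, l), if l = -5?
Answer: 1823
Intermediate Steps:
15*122 + J(-8, l) = 15*122 - 7 = 1830 - 7 = 1823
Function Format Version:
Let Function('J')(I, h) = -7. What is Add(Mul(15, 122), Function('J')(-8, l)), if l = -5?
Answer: 1823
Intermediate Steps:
Add(Mul(15, 122), Function('J')(-8, l)) = Add(Mul(15, 122), -7) = Add(1830, -7) = 1823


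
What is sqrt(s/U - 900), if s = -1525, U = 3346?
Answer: 5*I*sqrt(403249882)/3346 ≈ 30.008*I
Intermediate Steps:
sqrt(s/U - 900) = sqrt(-1525/3346 - 900) = sqrt(-3012925/3346) = 5*I*sqrt(403249882)/3346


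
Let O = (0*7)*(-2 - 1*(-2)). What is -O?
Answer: 0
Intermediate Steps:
O = 0 (O = 0*(-2 + 2) = 0*0 = 0)
-O = -1*0 = 0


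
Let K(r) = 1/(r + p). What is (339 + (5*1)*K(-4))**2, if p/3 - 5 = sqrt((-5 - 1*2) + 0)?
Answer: (-6702733*I + 7594956*sqrt(7))/(2*(-29*I + 33*sqrt(7))) ≈ 1.1512e+5 - 146.36*I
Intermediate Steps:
p = 15 + 3*I*sqrt(7) (p = 15 + 3*sqrt((-5 - 1*2) + 0) = 15 + 3*sqrt((-5 - 2) + 0) = 15 + 3*sqrt(-7 + 0) = 15 + 3*sqrt(-7) = 15 + 3*(I*sqrt(7)) = 15 + 3*I*sqrt(7) ≈ 15.0 + 7.9373*I)
K(r) = 1/(15 + r + 3*I*sqrt(7)) (K(r) = 1/(r + (15 + 3*I*sqrt(7))) = 1/(15 + r + 3*I*sqrt(7)))
(339 + (5*1)*K(-4))**2 = (339 + (5*1)/(15 - 4 + 3*I*sqrt(7)))**2 = (339 + 5/(11 + 3*I*sqrt(7)))**2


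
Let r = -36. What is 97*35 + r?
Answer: 3359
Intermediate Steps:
97*35 + r = 97*35 - 36 = 3395 - 36 = 3359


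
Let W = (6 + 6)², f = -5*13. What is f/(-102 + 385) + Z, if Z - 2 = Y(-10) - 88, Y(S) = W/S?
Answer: -142391/1415 ≈ -100.63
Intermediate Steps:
f = -65
W = 144 (W = 12² = 144)
Y(S) = 144/S
Z = -502/5 (Z = 2 + (144/(-10) - 88) = 2 + (144*(-⅒) - 88) = 2 + (-72/5 - 88) = 2 - 512/5 = -502/5 ≈ -100.40)
f/(-102 + 385) + Z = -65/(-102 + 385) - 502/5 = -65/283 - 502/5 = -142391/1415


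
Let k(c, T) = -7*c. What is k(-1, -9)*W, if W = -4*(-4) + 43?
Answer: 413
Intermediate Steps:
W = 59 (W = 16 + 43 = 59)
k(-1, -9)*W = -7*(-1)*59 = 7*59 = 413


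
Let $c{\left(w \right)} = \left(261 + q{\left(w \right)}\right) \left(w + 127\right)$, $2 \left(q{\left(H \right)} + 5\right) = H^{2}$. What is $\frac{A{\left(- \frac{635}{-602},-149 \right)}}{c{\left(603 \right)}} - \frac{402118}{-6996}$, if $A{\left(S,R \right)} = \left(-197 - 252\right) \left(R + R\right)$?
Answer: $\frac{26722046550131}{464898769170} \approx 57.479$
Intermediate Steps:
$q{\left(H \right)} = -5 + \frac{H^{2}}{2}$
$c{\left(w \right)} = \left(127 + w\right) \left(256 + \frac{w^{2}}{2}\right)$ ($c{\left(w \right)} = \left(261 + \left(-5 + \frac{w^{2}}{2}\right)\right) \left(w + 127\right) = \left(256 + \frac{w^{2}}{2}\right) \left(127 + w\right) = \left(127 + w\right) \left(256 + \frac{w^{2}}{2}\right)$)
$A{\left(S,R \right)} = - 898 R$ ($A{\left(S,R \right)} = - 449 \cdot 2 R = - 898 R$)
$\frac{A{\left(- \frac{635}{-602},-149 \right)}}{c{\left(603 \right)}} - \frac{402118}{-6996} = \frac{\left(-898\right) \left(-149\right)}{32512 + \frac{603^{3}}{2} + 256 \cdot 603 + \frac{127 \cdot 603^{2}}{2}} - \frac{402118}{-6996} = \frac{133802}{32512 + \frac{1}{2} \cdot 219256227 + 154368 + \frac{127}{2} \cdot 363609} - - \frac{201059}{3498} = \frac{133802}{32512 + \frac{219256227}{2} + 154368 + \frac{46178343}{2}} + \frac{201059}{3498} = \frac{133802}{132904165} + \frac{201059}{3498} = \frac{26722046550131}{464898769170}$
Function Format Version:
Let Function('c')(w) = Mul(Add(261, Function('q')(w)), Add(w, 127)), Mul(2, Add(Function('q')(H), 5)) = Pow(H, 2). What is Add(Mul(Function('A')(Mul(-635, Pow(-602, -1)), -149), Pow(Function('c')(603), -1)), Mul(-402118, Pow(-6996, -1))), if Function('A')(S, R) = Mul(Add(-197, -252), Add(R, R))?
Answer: Rational(26722046550131, 464898769170) ≈ 57.479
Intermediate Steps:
Function('q')(H) = Add(-5, Mul(Rational(1, 2), Pow(H, 2)))
Function('c')(w) = Mul(Add(127, w), Add(256, Mul(Rational(1, 2), Pow(w, 2)))) (Function('c')(w) = Mul(Add(261, Add(-5, Mul(Rational(1, 2), Pow(w, 2)))), Add(w, 127)) = Mul(Add(256, Mul(Rational(1, 2), Pow(w, 2))), Add(127, w)) = Mul(Add(127, w), Add(256, Mul(Rational(1, 2), Pow(w, 2)))))
Function('A')(S, R) = Mul(-898, R) (Function('A')(S, R) = Mul(-449, Mul(2, R)) = Mul(-898, R))
Add(Mul(Function('A')(Mul(-635, Pow(-602, -1)), -149), Pow(Function('c')(603), -1)), Mul(-402118, Pow(-6996, -1))) = Add(Mul(Mul(-898, -149), Pow(Add(32512, Mul(Rational(1, 2), Pow(603, 3)), Mul(256, 603), Mul(Rational(127, 2), Pow(603, 2))), -1)), Mul(-402118, Pow(-6996, -1))) = Add(Mul(133802, Pow(Add(32512, Mul(Rational(1, 2), 219256227), 154368, Mul(Rational(127, 2), 363609)), -1)), Mul(-402118, Rational(-1, 6996))) = Add(Mul(133802, Pow(Add(32512, Rational(219256227, 2), 154368, Rational(46178343, 2)), -1)), Rational(201059, 3498)) = Add(Mul(133802, Pow(132904165, -1)), Rational(201059, 3498)) = Add(Mul(133802, Rational(1, 132904165)), Rational(201059, 3498)) = Add(Rational(133802, 132904165), Rational(201059, 3498)) = Rational(26722046550131, 464898769170)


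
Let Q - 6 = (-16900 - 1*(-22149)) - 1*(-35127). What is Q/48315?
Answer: 40382/48315 ≈ 0.83581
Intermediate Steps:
Q = 40382 (Q = 6 + ((-16900 - 1*(-22149)) - 1*(-35127)) = 6 + ((-16900 + 22149) + 35127) = 6 + (5249 + 35127) = 6 + 40376 = 40382)
Q/48315 = 40382/48315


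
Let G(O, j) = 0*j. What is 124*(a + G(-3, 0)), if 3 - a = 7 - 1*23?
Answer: 2356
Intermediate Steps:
G(O, j) = 0
a = 19 (a = 3 - (7 - 1*23) = 3 - (7 - 23) = 3 - 1*(-16) = 3 + 16 = 19)
124*(a + G(-3, 0)) = 124*(19 + 0) = 124*19 = 2356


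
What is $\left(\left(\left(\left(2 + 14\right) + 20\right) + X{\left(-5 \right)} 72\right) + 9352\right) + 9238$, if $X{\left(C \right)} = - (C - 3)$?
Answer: $19202$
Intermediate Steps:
$X{\left(C \right)} = 3 - C$ ($X{\left(C \right)} = - (-3 + C) = 3 - C$)
$\left(\left(\left(\left(2 + 14\right) + 20\right) + X{\left(-5 \right)} 72\right) + 9352\right) + 9238 = \left(\left(\left(\left(2 + 14\right) + 20\right) + \left(3 - -5\right) 72\right) + 9352\right) + 9238 = \left(\left(\left(16 + 20\right) + \left(3 + 5\right) 72\right) + 9352\right) + 9238 = \left(\left(36 + 8 \cdot 72\right) + 9352\right) + 9238 = \left(\left(36 + 576\right) + 9352\right) + 9238 = \left(612 + 9352\right) + 9238 = 9964 + 9238 = 19202$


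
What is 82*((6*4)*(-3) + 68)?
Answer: -328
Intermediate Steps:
82*((6*4)*(-3) + 68) = 82*(24*(-3) + 68) = 82*(-72 + 68) = 82*(-4) = -328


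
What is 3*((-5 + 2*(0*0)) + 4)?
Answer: -3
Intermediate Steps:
3*((-5 + 2*(0*0)) + 4) = 3*((-5 + 2*0) + 4) = 3*((-5 + 0) + 4) = 3*(-5 + 4) = 3*(-1) = -3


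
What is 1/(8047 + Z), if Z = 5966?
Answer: 1/14013 ≈ 7.1362e-5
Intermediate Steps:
1/(8047 + Z) = 1/(8047 + 5966) = 1/14013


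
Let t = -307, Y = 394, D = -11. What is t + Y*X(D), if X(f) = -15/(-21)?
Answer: -179/7 ≈ -25.571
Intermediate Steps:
X(f) = 5/7 (X(f) = -15*(-1/21) = 5/7)
t + Y*X(D) = -307 + 394*(5/7) = -307 + 1970/7 = -179/7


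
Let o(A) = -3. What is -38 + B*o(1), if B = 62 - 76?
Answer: 4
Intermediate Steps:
B = -14
-38 + B*o(1) = -38 - 14*(-3) = -38 + 42 = 4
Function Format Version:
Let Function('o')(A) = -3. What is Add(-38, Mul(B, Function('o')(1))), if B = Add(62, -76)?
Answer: 4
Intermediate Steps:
B = -14
Add(-38, Mul(B, Function('o')(1))) = Add(-38, Mul(-14, -3)) = Add(-38, 42) = 4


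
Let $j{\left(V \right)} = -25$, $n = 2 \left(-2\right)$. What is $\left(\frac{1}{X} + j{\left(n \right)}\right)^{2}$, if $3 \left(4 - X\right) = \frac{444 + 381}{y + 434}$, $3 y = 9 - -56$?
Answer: $\frac{13157925264}{21557449} \approx 610.37$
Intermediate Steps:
$y = \frac{65}{3}$ ($y = \frac{9 - -56}{3} = \frac{9 + 56}{3} = \frac{1}{3} \cdot 65 = \frac{65}{3} \approx 21.667$)
$n = -4$
$X = \frac{4643}{1367}$ ($X = 4 - \frac{\left(444 + 381\right) \frac{1}{\frac{65}{3} + 434}}{3} = 4 - \frac{825 \frac{1}{\frac{1367}{3}}}{3} = 4 - \frac{825 \cdot \frac{3}{1367}}{3} = 4 - \frac{825}{1367} = \frac{4643}{1367} \approx 3.3965$)
$\left(\frac{1}{X} + j{\left(n \right)}\right)^{2} = \left(\frac{1}{\frac{4643}{1367}} - 25\right)^{2} = \left(\frac{1367}{4643} - 25\right)^{2} = \left(- \frac{114708}{4643}\right)^{2} = \frac{13157925264}{21557449}$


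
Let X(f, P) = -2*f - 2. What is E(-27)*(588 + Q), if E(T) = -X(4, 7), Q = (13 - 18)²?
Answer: 6130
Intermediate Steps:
Q = 25 (Q = (-5)² = 25)
X(f, P) = -2 - 2*f
E(T) = 10 (E(T) = -(-2 - 2*4) = -(-2 - 8) = -1*(-10) = 10)
E(-27)*(588 + Q) = 10*(588 + 25) = 10*613 = 6130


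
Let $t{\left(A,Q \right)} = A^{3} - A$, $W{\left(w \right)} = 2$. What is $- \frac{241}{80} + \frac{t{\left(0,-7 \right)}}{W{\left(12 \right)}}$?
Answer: $- \frac{241}{80} \approx -3.0125$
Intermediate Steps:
$- \frac{241}{80} + \frac{t{\left(0,-7 \right)}}{W{\left(12 \right)}} = - \frac{241}{80} + \frac{0^{3} - 0}{2} = \left(-241\right) \frac{1}{80} + \left(0 + 0\right) \frac{1}{2} = - \frac{241}{80} + 0 \cdot \frac{1}{2} = - \frac{241}{80} + 0 = - \frac{241}{80}$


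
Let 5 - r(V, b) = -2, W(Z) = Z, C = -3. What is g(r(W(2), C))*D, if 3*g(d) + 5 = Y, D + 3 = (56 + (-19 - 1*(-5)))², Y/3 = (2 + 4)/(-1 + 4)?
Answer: 587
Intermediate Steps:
Y = 6 (Y = 3*((2 + 4)/(-1 + 4)) = 3*(6/3) = 3*(6*(⅓)) = 3*2 = 6)
r(V, b) = 7 (r(V, b) = 5 - 1*(-2) = 5 + 2 = 7)
D = 1761 (D = -3 + (56 + (-19 - 1*(-5)))² = -3 + (56 + (-19 + 5))² = -3 + (56 - 14)² = -3 + 42² = -3 + 1764 = 1761)
g(d) = ⅓ (g(d) = -5/3 + (⅓)*6 = -5/3 + 2 = ⅓)
g(r(W(2), C))*D = (⅓)*1761 = 587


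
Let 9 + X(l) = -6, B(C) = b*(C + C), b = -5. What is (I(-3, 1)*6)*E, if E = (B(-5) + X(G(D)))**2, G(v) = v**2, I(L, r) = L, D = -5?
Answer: -22050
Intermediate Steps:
B(C) = -10*C (B(C) = -5*(C + C) = -10*C)
X(l) = -15 (X(l) = -9 - 6 = -15)
E = 1225 (E = (-10*(-5) - 15)**2 = (50 - 15)**2 = 35**2 = 1225)
(I(-3, 1)*6)*E = -3*6*1225 = -18*1225 = -22050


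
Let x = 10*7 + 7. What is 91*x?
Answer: 7007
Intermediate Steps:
x = 77 (x = 70 + 7 = 77)
91*x = 91*77 = 7007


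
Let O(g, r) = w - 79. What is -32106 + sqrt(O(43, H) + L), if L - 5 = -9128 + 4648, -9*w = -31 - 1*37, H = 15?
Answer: -32106 + I*sqrt(40918)/3 ≈ -32106.0 + 67.427*I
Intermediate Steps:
w = 68/9 (w = -(-31 - 1*37)/9 = -(-31 - 37)/9 = -1/9*(-68) = 68/9 ≈ 7.5556)
L = -4475 (L = 5 + (-9128 + 4648) = 5 - 4480 = -4475)
O(g, r) = -643/9 (O(g, r) = 68/9 - 79 = -643/9)
-32106 + sqrt(O(43, H) + L) = -32106 + sqrt(-643/9 - 4475) = -32106 + sqrt(-40918/9) = -32106 + I*sqrt(40918)/3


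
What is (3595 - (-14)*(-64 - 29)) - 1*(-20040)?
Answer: 22333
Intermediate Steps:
(3595 - (-14)*(-64 - 29)) - 1*(-20040) = (3595 - (-14)*(-93)) + 20040 = (3595 - 1*1302) + 20040 = (3595 - 1302) + 20040 = 2293 + 20040 = 22333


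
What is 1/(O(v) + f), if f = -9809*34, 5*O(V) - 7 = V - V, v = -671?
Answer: -5/1667523 ≈ -2.9985e-6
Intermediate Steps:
O(V) = 7/5 (O(V) = 7/5 + (V - V)/5 = 7/5 + (⅕)*0 = 7/5 + 0 = 7/5)
f = -333506
1/(O(v) + f) = 1/(7/5 - 333506) = 1/(-1667523/5) = -5/1667523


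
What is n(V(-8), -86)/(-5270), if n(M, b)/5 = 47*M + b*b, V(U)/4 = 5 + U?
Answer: -3416/527 ≈ -6.4820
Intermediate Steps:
V(U) = 20 + 4*U (V(U) = 4*(5 + U) = 20 + 4*U)
n(M, b) = 5*b**2 + 235*M (n(M, b) = 5*(47*M + b*b) = 5*(47*M + b**2) = 5*(b**2 + 47*M) = 5*b**2 + 235*M)
n(V(-8), -86)/(-5270) = (5*(-86)**2 + 235*(20 + 4*(-8)))/(-5270) = (5*7396 + 235*(20 - 32))*(-1/5270) = (36980 + 235*(-12))*(-1/5270) = (36980 - 2820)*(-1/5270) = 34160*(-1/5270) = -3416/527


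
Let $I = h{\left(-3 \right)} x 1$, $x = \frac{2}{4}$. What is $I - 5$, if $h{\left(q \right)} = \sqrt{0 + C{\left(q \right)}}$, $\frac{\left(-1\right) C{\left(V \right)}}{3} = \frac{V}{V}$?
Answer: $-5 + \frac{i \sqrt{3}}{2} \approx -5.0 + 0.86602 i$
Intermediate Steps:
$C{\left(V \right)} = -3$ ($C{\left(V \right)} = - 3 \frac{V}{V} = \left(-3\right) 1 = -3$)
$h{\left(q \right)} = i \sqrt{3}$ ($h{\left(q \right)} = \sqrt{0 - 3} = \sqrt{-3} = i \sqrt{3}$)
$x = \frac{1}{2}$ ($x = 2 \cdot \frac{1}{4} = \frac{1}{2} \approx 0.5$)
$I = \frac{i \sqrt{3}}{2}$ ($I = i \sqrt{3} \cdot \frac{1}{2} \cdot 1 = \frac{i \sqrt{3}}{2} \cdot 1 = \frac{i \sqrt{3}}{2} \approx 0.86602 i$)
$I - 5 = \frac{i \sqrt{3}}{2} - 5 = -5 + \frac{i \sqrt{3}}{2}$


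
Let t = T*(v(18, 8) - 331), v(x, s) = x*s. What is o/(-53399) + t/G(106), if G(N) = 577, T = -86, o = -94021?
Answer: 913012835/30811223 ≈ 29.632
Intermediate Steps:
v(x, s) = s*x
t = 16082 (t = -86*(8*18 - 331) = -86*(144 - 331) = -86*(-187) = 16082)
o/(-53399) + t/G(106) = -94021/(-53399) + 16082/577 = -94021*(-1/53399) + 16082*(1/577) = 94021/53399 + 16082/577 = 913012835/30811223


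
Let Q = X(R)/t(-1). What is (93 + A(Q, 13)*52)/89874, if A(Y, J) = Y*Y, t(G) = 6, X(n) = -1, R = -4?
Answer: 425/404433 ≈ 0.0010509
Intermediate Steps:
Q = -⅙ (Q = -1/6 = -1*⅙ = -⅙ ≈ -0.16667)
A(Y, J) = Y²
(93 + A(Q, 13)*52)/89874 = (93 + (-⅙)²*52)/89874 = (93 + (1/36)*52)*(1/89874) = (93 + 13/9)*(1/89874) = (850/9)*(1/89874) = 425/404433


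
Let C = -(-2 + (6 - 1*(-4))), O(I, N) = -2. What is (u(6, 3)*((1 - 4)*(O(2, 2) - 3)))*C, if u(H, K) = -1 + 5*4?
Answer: -2280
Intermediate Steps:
u(H, K) = 19 (u(H, K) = -1 + 20 = 19)
C = -8 (C = -(-2 + (6 + 4)) = -(-2 + 10) = -1*8 = -8)
(u(6, 3)*((1 - 4)*(O(2, 2) - 3)))*C = (19*((1 - 4)*(-2 - 3)))*(-8) = (19*(-3*(-5)))*(-8) = (19*15)*(-8) = 285*(-8) = -2280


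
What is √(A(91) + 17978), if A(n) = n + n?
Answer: 4*√1135 ≈ 134.76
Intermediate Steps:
A(n) = 2*n
√(A(91) + 17978) = √(2*91 + 17978) = √(182 + 17978) = √18160 = 4*√1135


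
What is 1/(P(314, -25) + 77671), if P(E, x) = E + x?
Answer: 1/77960 ≈ 1.2827e-5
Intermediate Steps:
1/(P(314, -25) + 77671) = 1/((314 - 25) + 77671) = 1/(289 + 77671) = 1/77960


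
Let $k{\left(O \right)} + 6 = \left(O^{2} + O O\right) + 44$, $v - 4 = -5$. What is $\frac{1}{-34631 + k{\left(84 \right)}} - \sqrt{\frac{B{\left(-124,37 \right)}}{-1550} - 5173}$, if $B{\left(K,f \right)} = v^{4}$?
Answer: $- \frac{1}{20481} - \frac{i \sqrt{497125362}}{310} \approx -4.8826 \cdot 10^{-5} - 71.924 i$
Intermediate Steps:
$v = -1$ ($v = 4 - 5 = -1$)
$k{\left(O \right)} = 38 + 2 O^{2}$ ($k{\left(O \right)} = -6 + \left(\left(O^{2} + O O\right) + 44\right) = -6 + \left(\left(O^{2} + O^{2}\right) + 44\right) = -6 + \left(2 O^{2} + 44\right) = -6 + \left(44 + 2 O^{2}\right) = 38 + 2 O^{2}$)
$B{\left(K,f \right)} = 1$ ($B{\left(K,f \right)} = \left(-1\right)^{4} = 1$)
$\frac{1}{-34631 + k{\left(84 \right)}} - \sqrt{\frac{B{\left(-124,37 \right)}}{-1550} - 5173} = \frac{1}{-34631 + \left(38 + 2 \cdot 84^{2}\right)} - \sqrt{1 \frac{1}{-1550} - 5173} = \frac{1}{-34631 + \left(38 + 2 \cdot 7056\right)} - \sqrt{1 \left(- \frac{1}{1550}\right) - 5173} = \frac{1}{-34631 + \left(38 + 14112\right)} - \sqrt{- \frac{1}{1550} - 5173} = \frac{1}{-34631 + 14150} - \sqrt{- \frac{8018151}{1550}} = \frac{1}{-20481} - \frac{i \sqrt{497125362}}{310} = - \frac{1}{20481} - \frac{i \sqrt{497125362}}{310}$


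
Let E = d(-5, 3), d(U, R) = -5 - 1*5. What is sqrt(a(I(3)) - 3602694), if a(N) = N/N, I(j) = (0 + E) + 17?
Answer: I*sqrt(3602693) ≈ 1898.1*I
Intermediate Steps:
d(U, R) = -10 (d(U, R) = -5 - 5 = -10)
E = -10
I(j) = 7 (I(j) = (0 - 10) + 17 = -10 + 17 = 7)
a(N) = 1
sqrt(a(I(3)) - 3602694) = sqrt(1 - 3602694) = sqrt(-3602693) = I*sqrt(3602693)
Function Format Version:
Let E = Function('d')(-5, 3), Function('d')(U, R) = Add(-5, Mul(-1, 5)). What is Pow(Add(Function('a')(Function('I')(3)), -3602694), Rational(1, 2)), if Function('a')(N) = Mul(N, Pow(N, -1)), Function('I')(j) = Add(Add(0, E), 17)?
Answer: Mul(I, Pow(3602693, Rational(1, 2))) ≈ Mul(1898.1, I)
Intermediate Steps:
Function('d')(U, R) = -10 (Function('d')(U, R) = Add(-5, -5) = -10)
E = -10
Function('I')(j) = 7 (Function('I')(j) = Add(Add(0, -10), 17) = Add(-10, 17) = 7)
Function('a')(N) = 1
Pow(Add(Function('a')(Function('I')(3)), -3602694), Rational(1, 2)) = Pow(Add(1, -3602694), Rational(1, 2)) = Pow(-3602693, Rational(1, 2)) = Mul(I, Pow(3602693, Rational(1, 2)))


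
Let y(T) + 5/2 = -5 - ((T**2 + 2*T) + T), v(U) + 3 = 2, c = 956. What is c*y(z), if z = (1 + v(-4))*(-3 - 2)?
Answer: -7170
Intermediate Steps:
v(U) = -1 (v(U) = -3 + 2 = -1)
z = 0 (z = (1 - 1)*(-3 - 2) = 0*(-5) = 0)
y(T) = -15/2 - T**2 - 3*T (y(T) = -5/2 + (-5 - ((T**2 + 2*T) + T)) = -5/2 + (-5 - (T**2 + 3*T)) = -5/2 + (-5 + (-T**2 - 3*T)) = -5/2 + (-5 - T**2 - 3*T) = -15/2 - T**2 - 3*T)
c*y(z) = 956*(-15/2 - 1*0**2 - 3*0) = 956*(-15/2 - 1*0 + 0) = 956*(-15/2 + 0 + 0) = 956*(-15/2) = -7170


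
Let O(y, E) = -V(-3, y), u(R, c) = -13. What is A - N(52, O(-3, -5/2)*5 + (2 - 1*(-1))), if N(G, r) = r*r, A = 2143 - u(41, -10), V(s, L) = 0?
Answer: 2147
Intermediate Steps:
O(y, E) = 0 (O(y, E) = -1*0 = 0)
A = 2156 (A = 2143 - 1*(-13) = 2143 + 13 = 2156)
N(G, r) = r**2
A - N(52, O(-3, -5/2)*5 + (2 - 1*(-1))) = 2156 - (0*5 + (2 - 1*(-1)))**2 = 2156 - (0 + (2 + 1))**2 = 2156 - (0 + 3)**2 = 2156 - 1*3**2 = 2156 - 1*9 = 2156 - 9 = 2147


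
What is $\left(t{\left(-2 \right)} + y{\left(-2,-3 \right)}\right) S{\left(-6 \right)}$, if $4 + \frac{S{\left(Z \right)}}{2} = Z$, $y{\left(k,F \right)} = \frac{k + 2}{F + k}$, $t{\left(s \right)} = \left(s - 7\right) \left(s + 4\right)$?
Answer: $360$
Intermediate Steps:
$t{\left(s \right)} = \left(-7 + s\right) \left(4 + s\right)$
$y{\left(k,F \right)} = \frac{2 + k}{F + k}$
$S{\left(Z \right)} = -8 + 2 Z$
$\left(t{\left(-2 \right)} + y{\left(-2,-3 \right)}\right) S{\left(-6 \right)} = \left(\left(-28 + \left(-2\right)^{2} - -6\right) + \frac{2 - 2}{-3 - 2}\right) \left(-8 + 2 \left(-6\right)\right) = \left(\left(-28 + 4 + 6\right) + \frac{1}{-5} \cdot 0\right) \left(-8 - 12\right) = \left(-18 - 0\right) \left(-20\right) = \left(-18 + 0\right) \left(-20\right) = \left(-18\right) \left(-20\right) = 360$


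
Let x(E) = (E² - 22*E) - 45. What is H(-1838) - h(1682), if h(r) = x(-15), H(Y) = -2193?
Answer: -2703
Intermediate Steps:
x(E) = -45 + E² - 22*E
h(r) = 510 (h(r) = -45 + (-15)² - 22*(-15) = -45 + 225 + 330 = 510)
H(-1838) - h(1682) = -2193 - 1*510 = -2193 - 510 = -2703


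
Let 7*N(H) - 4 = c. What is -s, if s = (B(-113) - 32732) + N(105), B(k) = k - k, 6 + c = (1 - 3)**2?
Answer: 229122/7 ≈ 32732.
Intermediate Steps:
c = -2 (c = -6 + (1 - 3)**2 = -6 + (-2)**2 = -6 + 4 = -2)
B(k) = 0
N(H) = 2/7 (N(H) = 4/7 + (1/7)*(-2) = 4/7 - 2/7 = 2/7)
s = -229122/7 (s = (0 - 32732) + 2/7 = -32732 + 2/7 = -229122/7 ≈ -32732.)
-s = -1*(-229122/7) = 229122/7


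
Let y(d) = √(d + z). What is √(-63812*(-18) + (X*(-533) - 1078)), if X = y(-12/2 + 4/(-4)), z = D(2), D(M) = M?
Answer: √(1147538 - 533*I*√5) ≈ 1071.2 - 0.556*I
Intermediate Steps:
z = 2
y(d) = √(2 + d) (y(d) = √(d + 2) = √(2 + d))
X = I*√5 (X = √(2 + (-12/2 + 4/(-4))) = √(2 + (-12*½ + 4*(-¼))) = √(2 + (-6 - 1)) = √(2 - 7) = √(-5) = I*√5 ≈ 2.2361*I)
√(-63812*(-18) + (X*(-533) - 1078)) = √(-63812*(-18) + ((I*√5)*(-533) - 1078)) = √(1148616 + (-533*I*√5 - 1078)) = √(1148616 + (-1078 - 533*I*√5)) = √(1147538 - 533*I*√5)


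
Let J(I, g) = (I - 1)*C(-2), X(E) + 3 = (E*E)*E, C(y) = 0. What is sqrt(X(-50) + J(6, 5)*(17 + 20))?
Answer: I*sqrt(125003) ≈ 353.56*I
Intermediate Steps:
X(E) = -3 + E**3 (X(E) = -3 + (E*E)*E = -3 + E**2*E = -3 + E**3)
J(I, g) = 0 (J(I, g) = (I - 1)*0 = (-1 + I)*0 = 0)
sqrt(X(-50) + J(6, 5)*(17 + 20)) = sqrt((-3 + (-50)**3) + 0*(17 + 20)) = sqrt((-3 - 125000) + 0*37) = sqrt(-125003 + 0) = sqrt(-125003) = I*sqrt(125003)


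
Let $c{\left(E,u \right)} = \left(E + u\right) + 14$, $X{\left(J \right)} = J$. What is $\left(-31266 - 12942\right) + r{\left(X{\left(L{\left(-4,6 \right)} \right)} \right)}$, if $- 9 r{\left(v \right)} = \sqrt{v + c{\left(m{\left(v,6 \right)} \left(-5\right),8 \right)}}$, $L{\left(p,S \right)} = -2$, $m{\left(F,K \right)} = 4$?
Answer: $-44208$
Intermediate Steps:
$c{\left(E,u \right)} = 14 + E + u$
$r{\left(v \right)} = - \frac{\sqrt{2 + v}}{9}$ ($r{\left(v \right)} = - \frac{\sqrt{v + \left(14 + 4 \left(-5\right) + 8\right)}}{9} = - \frac{\sqrt{v + \left(14 - 20 + 8\right)}}{9} = - \frac{\sqrt{v + 2}}{9} = - \frac{\sqrt{2 + v}}{9}$)
$\left(-31266 - 12942\right) + r{\left(X{\left(L{\left(-4,6 \right)} \right)} \right)} = \left(-31266 - 12942\right) - \frac{\sqrt{2 - 2}}{9} = -44208 - \frac{\sqrt{0}}{9} = -44208 - 0 = -44208 + 0 = -44208$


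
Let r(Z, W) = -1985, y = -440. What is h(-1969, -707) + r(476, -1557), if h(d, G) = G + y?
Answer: -3132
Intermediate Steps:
h(d, G) = -440 + G (h(d, G) = G - 440 = -440 + G)
h(-1969, -707) + r(476, -1557) = (-440 - 707) - 1985 = -1147 - 1985 = -3132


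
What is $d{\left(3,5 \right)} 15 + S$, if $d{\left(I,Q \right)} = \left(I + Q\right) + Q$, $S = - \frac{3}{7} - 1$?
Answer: $\frac{1355}{7} \approx 193.57$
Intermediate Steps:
$S = - \frac{10}{7}$ ($S = \left(-3\right) \frac{1}{7} - 1 = - \frac{3}{7} - 1 = - \frac{10}{7} \approx -1.4286$)
$d{\left(I,Q \right)} = I + 2 Q$
$d{\left(3,5 \right)} 15 + S = \left(3 + 2 \cdot 5\right) 15 - \frac{10}{7} = \left(3 + 10\right) 15 - \frac{10}{7} = 13 \cdot 15 - \frac{10}{7} = 195 - \frac{10}{7} = \frac{1355}{7}$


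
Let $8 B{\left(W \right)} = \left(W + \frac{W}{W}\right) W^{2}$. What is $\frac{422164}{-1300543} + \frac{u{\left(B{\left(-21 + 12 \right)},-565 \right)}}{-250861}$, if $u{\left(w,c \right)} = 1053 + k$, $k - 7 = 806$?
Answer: $- \frac{108331296442}{326255517523} \approx -0.33204$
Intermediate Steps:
$k = 813$ ($k = 7 + 806 = 813$)
$B{\left(W \right)} = \frac{W^{2} \left(1 + W\right)}{8}$ ($B{\left(W \right)} = \frac{\left(W + \frac{W}{W}\right) W^{2}}{8} = \frac{\left(W + 1\right) W^{2}}{8} = \frac{\left(1 + W\right) W^{2}}{8} = \frac{W^{2} \left(1 + W\right)}{8}$)
$u{\left(w,c \right)} = 1866$ ($u{\left(w,c \right)} = 1053 + 813 = 1866$)
$\frac{422164}{-1300543} + \frac{u{\left(B{\left(-21 + 12 \right)},-565 \right)}}{-250861} = \frac{422164}{-1300543} + \frac{1866}{-250861} = 422164 \left(- \frac{1}{1300543}\right) + 1866 \left(- \frac{1}{250861}\right) = - \frac{422164}{1300543} - \frac{1866}{250861} = - \frac{108331296442}{326255517523}$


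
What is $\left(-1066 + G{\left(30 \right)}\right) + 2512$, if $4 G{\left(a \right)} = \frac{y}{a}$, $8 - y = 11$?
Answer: $\frac{57839}{40} \approx 1446.0$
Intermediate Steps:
$y = -3$ ($y = 8 - 11 = -3$)
$G{\left(a \right)} = - \frac{3}{4 a}$ ($G{\left(a \right)} = \frac{\left(-3\right) \frac{1}{a}}{4} = - \frac{3}{4 a}$)
$\left(-1066 + G{\left(30 \right)}\right) + 2512 = \left(-1066 - \frac{3}{4 \cdot 30}\right) + 2512 = \left(-1066 - \frac{1}{40}\right) + 2512 = - \frac{42641}{40} + 2512 = \frac{57839}{40}$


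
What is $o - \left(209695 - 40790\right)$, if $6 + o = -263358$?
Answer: $-432269$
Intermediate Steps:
$o = -263364$ ($o = -6 - 263358 = -263364$)
$o - \left(209695 - 40790\right) = -263364 - \left(209695 - 40790\right) = -263364 - 168905 = -432269$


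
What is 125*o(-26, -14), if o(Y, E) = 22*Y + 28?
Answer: -68000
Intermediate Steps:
o(Y, E) = 28 + 22*Y
125*o(-26, -14) = 125*(28 + 22*(-26)) = 125*(28 - 572) = 125*(-544) = -68000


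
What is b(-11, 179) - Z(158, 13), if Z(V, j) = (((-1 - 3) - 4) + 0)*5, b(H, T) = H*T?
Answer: -1929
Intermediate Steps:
Z(V, j) = -40 (Z(V, j) = ((-4 - 4) + 0)*5 = (-8 + 0)*5 = -8*5 = -40)
b(-11, 179) - Z(158, 13) = -11*179 - 1*(-40) = -1969 + 40 = -1929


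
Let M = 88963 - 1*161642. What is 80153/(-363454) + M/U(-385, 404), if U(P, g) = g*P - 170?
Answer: 3483712409/14148355585 ≈ 0.24623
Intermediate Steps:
U(P, g) = -170 + P*g (U(P, g) = P*g - 170 = -170 + P*g)
M = -72679 (M = 88963 - 161642 = -72679)
80153/(-363454) + M/U(-385, 404) = 80153/(-363454) - 72679/(-170 - 385*404) = 80153*(-1/363454) - 72679/(-170 - 155540) = -80153/363454 - 72679/(-155710) = -80153/363454 - 72679*(-1/155710) = -80153/363454 + 72679/155710 = 3483712409/14148355585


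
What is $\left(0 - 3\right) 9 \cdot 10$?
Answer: $-270$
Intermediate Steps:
$\left(0 - 3\right) 9 \cdot 10 = \left(-3\right) 9 \cdot 10 = \left(-27\right) 10 = -270$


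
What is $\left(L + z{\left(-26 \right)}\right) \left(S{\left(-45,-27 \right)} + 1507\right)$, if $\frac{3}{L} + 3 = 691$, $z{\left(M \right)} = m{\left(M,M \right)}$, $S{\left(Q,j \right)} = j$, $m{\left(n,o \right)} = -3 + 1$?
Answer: $- \frac{254005}{86} \approx -2953.5$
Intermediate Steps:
$m{\left(n,o \right)} = -2$
$z{\left(M \right)} = -2$
$L = \frac{3}{688}$ ($L = \frac{3}{-3 + 691} = \frac{3}{688} \approx 0.0043605$)
$\left(L + z{\left(-26 \right)}\right) \left(S{\left(-45,-27 \right)} + 1507\right) = \left(\frac{3}{688} - 2\right) \left(-27 + 1507\right) = \left(- \frac{1373}{688}\right) 1480 = - \frac{254005}{86}$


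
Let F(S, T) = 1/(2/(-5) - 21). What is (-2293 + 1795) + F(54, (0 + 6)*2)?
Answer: -53291/107 ≈ -498.05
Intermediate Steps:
F(S, T) = -5/107 (F(S, T) = 1/(2*(-1/5) - 21) = 1/(-2/5 - 21) = 1/(-107/5) = 1*(-5/107) = -5/107)
(-2293 + 1795) + F(54, (0 + 6)*2) = (-2293 + 1795) - 5/107 = -498 - 5/107 = -53291/107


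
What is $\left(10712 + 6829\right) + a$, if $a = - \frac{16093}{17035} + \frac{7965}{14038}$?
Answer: $\frac{4194617675771}{239137330} \approx 17541.0$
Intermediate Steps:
$a = - \frac{90229759}{239137330}$ ($a = \left(-16093\right) \frac{1}{17035} + 7965 \cdot \frac{1}{14038} = - \frac{16093}{17035} + \frac{7965}{14038} = - \frac{90229759}{239137330} \approx -0.37731$)
$\left(10712 + 6829\right) + a = \left(10712 + 6829\right) - \frac{90229759}{239137330} = 17541 - \frac{90229759}{239137330} = \frac{4194617675771}{239137330}$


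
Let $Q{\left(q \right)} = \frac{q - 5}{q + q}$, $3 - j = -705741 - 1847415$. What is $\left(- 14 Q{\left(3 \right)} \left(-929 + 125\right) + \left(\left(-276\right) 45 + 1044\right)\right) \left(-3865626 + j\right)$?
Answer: $19855000776$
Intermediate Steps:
$j = 2553159$ ($j = 3 - \left(-705741 - 1847415\right) = 3 - -2553156 = 3 + 2553156 = 2553159$)
$Q{\left(q \right)} = \frac{-5 + q}{2 q}$
$\left(- 14 Q{\left(3 \right)} \left(-929 + 125\right) + \left(\left(-276\right) 45 + 1044\right)\right) \left(-3865626 + j\right) = \left(- 14 \frac{-5 + 3}{2 \cdot 3} \left(-929 + 125\right) + \left(\left(-276\right) 45 + 1044\right)\right) \left(-3865626 + 2553159\right) = \left(- 14 \cdot \frac{1}{2} \cdot \frac{1}{3} \left(-2\right) \left(-804\right) + \left(-12420 + 1044\right)\right) \left(-1312467\right) = \left(\left(-14\right) \left(- \frac{1}{3}\right) \left(-804\right) - 11376\right) \left(-1312467\right) = \left(\frac{14}{3} \left(-804\right) - 11376\right) \left(-1312467\right) = \left(-3752 - 11376\right) \left(-1312467\right) = \left(-15128\right) \left(-1312467\right) = 19855000776$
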